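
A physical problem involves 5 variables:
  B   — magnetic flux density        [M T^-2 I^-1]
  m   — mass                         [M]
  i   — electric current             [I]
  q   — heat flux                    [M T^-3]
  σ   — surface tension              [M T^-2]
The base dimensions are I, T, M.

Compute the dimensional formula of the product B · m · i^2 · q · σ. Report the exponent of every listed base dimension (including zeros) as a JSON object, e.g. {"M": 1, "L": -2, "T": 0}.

Exponent matrix [I,T,M] × [B,m,i,q,σ]:
  I: [-1  0  1  0  0]
  T: [-2  0  0 -3 -2]
  M: [ 1  1  0  1  1]
  [I]: (1)·-1+(1)·0+(2)·1+(1)·0+(1)·0 = 1
  [T]: (1)·-2+(1)·0+(2)·0+(1)·-3+(1)·-2 = -7
  [M]: (1)·1+(1)·1+(2)·0+(1)·1+(1)·1 = 4
⇒ I T^-7 M^4

{"I": 1, "T": -7, "M": 4}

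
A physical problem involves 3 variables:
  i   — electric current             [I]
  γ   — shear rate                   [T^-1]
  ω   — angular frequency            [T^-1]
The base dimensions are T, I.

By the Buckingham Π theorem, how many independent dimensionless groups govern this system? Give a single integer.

Dimensional matrix (T×I by i×γ×ω):
  T: [ 0 -1 -1]
  I: [ 1  0  0]
RREF → pivots at {i,γ} ⇒ r = 2
3 vars − rank 2 = 1 Π group

1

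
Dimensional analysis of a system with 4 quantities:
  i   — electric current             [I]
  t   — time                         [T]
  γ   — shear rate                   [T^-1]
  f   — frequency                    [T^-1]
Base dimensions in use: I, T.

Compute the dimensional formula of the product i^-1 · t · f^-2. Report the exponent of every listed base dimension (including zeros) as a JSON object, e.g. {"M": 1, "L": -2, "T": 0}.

{"I": -1, "T": 3}

Exponent matrix [I,T] × [i,t,γ,f]:
  I: [ 1  0  0  0]
  T: [ 0  1 -1 -1]
  [I]: (-1)·1+(1)·0+(-2)·0 = -1
  [T]: (-1)·0+(1)·1+(-2)·-1 = 3
⇒ I^-1 T^3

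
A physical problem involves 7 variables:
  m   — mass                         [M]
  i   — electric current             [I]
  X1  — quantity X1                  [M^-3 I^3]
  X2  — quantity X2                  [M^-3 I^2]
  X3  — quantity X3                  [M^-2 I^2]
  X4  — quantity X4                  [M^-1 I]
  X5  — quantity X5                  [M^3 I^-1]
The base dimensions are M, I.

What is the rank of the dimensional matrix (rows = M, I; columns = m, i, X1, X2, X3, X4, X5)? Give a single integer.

2

Exponent matrix [M,I] × [m,i,X1,X2,X3,X4,X5]:
  M: [ 1  0 -3 -3 -2 -1  3]
  I: [ 0  1  3  2  2  1 -1]
Echelon form has 2 nonzero rows (pivots: m,i)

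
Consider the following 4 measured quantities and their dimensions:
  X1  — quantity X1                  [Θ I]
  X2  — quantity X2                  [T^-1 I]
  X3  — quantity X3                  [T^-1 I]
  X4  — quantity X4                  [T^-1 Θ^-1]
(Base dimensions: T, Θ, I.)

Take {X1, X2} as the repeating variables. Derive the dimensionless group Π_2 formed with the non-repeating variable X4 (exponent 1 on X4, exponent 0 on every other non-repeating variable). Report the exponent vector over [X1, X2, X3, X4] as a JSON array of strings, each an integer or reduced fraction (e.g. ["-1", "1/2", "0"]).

Dimensional matrix (T×Θ×I by X1×X2×X3×X4):
  T: [ 0 -1 -1 -1]
  Θ: [ 1  0  0 -1]
  I: [ 1  1  1  0]
Row reduction gives pivot columns X1,X2; rank = 2
Repeat: X1,X2; free: X3,X4
RREF:
  r0: [   1    0    0   -1]
  r1: [   0    1    1    1]
  r2: [   0    0    0    0]
Fix exponent of X4 at 1, X3 at 0; solve each RREF row for its pivot's exponent:
  r0: exp(X1) + (-1)·1 = 0 ⇒ exp(X1) = 1
  r1: exp(X2) + (1)·1 = 0 ⇒ exp(X2) = -1
Π_2 = X1 · X2^-1 · X4

["1", "-1", "0", "1"]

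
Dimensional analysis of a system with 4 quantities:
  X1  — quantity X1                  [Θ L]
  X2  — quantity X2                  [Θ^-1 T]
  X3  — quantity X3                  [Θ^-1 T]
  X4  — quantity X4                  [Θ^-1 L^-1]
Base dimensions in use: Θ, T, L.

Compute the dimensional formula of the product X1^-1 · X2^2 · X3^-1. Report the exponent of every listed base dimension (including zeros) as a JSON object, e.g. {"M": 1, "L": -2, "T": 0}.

{"Θ": -2, "T": 1, "L": -1}

Write exponents as rows Θ,T,L / cols X1,X2,X3,X4:
  Θ: [ 1 -1 -1 -1]
  T: [ 0  1  1  0]
  L: [ 1  0  0 -1]
  [Θ]: (-1)·1+(2)·-1+(-1)·-1 = -2
  [T]: (-1)·0+(2)·1+(-1)·1 = 1
  [L]: (-1)·1+(2)·0+(-1)·0 = -1
⇒ Θ^-2 T L^-1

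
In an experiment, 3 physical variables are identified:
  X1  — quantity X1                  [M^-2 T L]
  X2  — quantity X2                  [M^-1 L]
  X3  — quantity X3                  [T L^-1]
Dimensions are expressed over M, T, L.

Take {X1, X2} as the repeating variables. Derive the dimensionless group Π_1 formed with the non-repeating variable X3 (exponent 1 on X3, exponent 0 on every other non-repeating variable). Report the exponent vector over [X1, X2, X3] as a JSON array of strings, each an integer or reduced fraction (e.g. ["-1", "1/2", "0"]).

Dimensional matrix (M×T×L by X1×X2×X3):
  M: [-2 -1  0]
  T: [ 1  0  1]
  L: [ 1  1 -1]
Echelon form has 2 nonzero rows (pivots: X1,X2)
Repeat: X1,X2; free: X3
RREF:
  r0: [   1    0    1]
  r1: [   0    1   -2]
  r2: [   0    0    0]
Fix exponent of X3 at 1; solve each RREF row for its pivot's exponent:
  r0: exp(X1) + (1)·1 = 0 ⇒ exp(X1) = -1
  r1: exp(X2) + (-2)·1 = 0 ⇒ exp(X2) = 2
Π_1 = X1^-1 · X2^2 · X3

["-1", "2", "1"]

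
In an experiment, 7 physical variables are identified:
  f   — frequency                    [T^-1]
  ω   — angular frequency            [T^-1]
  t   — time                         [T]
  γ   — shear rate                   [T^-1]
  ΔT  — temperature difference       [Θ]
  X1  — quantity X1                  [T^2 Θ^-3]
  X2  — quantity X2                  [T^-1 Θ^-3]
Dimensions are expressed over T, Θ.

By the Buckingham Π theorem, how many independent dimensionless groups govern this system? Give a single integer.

5

Exponent matrix [T,Θ] × [f,ω,t,γ,ΔT,X1,X2]:
  T: [-1 -1  1 -1  0  2 -1]
  Θ: [ 0  0  0  0  1 -3 -3]
Echelon form has 2 nonzero rows (pivots: f,ΔT)
7 vars − rank 2 = 5 Π groups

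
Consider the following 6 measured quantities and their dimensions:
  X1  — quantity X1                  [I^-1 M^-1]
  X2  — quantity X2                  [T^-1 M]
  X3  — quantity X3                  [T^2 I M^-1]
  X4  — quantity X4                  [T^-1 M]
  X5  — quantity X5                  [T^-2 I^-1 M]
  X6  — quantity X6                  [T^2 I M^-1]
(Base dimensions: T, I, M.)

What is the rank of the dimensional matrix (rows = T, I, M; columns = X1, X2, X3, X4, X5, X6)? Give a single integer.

2

Write exponents as rows T,I,M / cols X1,X2,X3,X4,X5,X6:
  T: [ 0 -1  2 -1 -2  2]
  I: [-1  0  1  0 -1  1]
  M: [-1  1 -1  1  1 -1]
Row reduction gives pivot columns X1,X2; rank = 2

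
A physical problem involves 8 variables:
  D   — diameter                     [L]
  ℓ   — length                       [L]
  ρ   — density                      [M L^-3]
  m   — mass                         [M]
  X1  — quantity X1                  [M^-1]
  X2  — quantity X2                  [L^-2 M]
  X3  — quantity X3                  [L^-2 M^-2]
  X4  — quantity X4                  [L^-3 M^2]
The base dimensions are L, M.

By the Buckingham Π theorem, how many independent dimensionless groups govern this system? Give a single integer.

6

Write exponents as rows L,M / cols D,ℓ,ρ,m,X1,X2,X3,X4:
  L: [ 1  1 -3  0  0 -2 -2 -3]
  M: [ 0  0  1  1 -1  1 -2  2]
Echelon form has 2 nonzero rows (pivots: D,ρ)
n=8, r=2 ⇒ 6 dimensionless groups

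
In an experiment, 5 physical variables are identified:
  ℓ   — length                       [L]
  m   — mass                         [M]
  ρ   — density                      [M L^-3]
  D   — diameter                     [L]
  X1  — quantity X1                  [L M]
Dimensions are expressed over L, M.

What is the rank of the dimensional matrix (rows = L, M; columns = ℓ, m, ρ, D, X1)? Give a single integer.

2

Write exponents as rows L,M / cols ℓ,m,ρ,D,X1:
  L: [ 1  0 -3  1  1]
  M: [ 0  1  1  0  1]
Row reduction gives pivot columns ℓ,m; rank = 2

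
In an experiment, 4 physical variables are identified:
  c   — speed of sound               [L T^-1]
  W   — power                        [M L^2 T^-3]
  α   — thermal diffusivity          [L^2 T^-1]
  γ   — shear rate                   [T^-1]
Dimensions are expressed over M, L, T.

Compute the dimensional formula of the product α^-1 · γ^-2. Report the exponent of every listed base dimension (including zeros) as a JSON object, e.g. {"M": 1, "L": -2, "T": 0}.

Dimensional matrix (M×L×T by c×W×α×γ):
  M: [ 0  1  0  0]
  L: [ 1  2  2  0]
  T: [-1 -3 -1 -1]
  [M]: (-1)·0+(-2)·0 = 0
  [L]: (-1)·2+(-2)·0 = -2
  [T]: (-1)·-1+(-2)·-1 = 3
⇒ L^-2 T^3

{"M": 0, "L": -2, "T": 3}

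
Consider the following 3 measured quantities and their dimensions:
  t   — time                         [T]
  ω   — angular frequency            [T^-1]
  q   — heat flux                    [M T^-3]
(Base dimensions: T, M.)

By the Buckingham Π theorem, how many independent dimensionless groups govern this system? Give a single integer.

Dimensional matrix (T×M by t×ω×q):
  T: [ 1 -1 -3]
  M: [ 0  0  1]
RREF → pivots at {t,q} ⇒ r = 2
Π count = n − r = 3 − 2 = 1

1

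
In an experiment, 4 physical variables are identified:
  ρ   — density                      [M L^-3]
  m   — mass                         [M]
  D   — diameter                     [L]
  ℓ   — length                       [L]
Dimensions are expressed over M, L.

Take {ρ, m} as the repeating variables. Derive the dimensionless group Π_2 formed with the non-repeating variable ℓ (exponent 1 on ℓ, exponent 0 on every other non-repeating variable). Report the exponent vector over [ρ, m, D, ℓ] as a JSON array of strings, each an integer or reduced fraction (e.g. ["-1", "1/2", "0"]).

["1/3", "-1/3", "0", "1"]

Dimensional matrix (M×L by ρ×m×D×ℓ):
  M: [ 1  1  0  0]
  L: [-3  0  1  1]
Echelon form has 2 nonzero rows (pivots: ρ,m)
Pivot set = {ρ,m}, free = {D,ℓ}
RREF:
  r0: [   1    0 -1/3 -1/3]
  r1: [   0    1  1/3  1/3]
Fix exponent of ℓ at 1, D at 0; solve each RREF row for its pivot's exponent:
  r0: exp(ρ) + (-1/3)·1 = 0 ⇒ exp(ρ) = 1/3
  r1: exp(m) + (1/3)·1 = 0 ⇒ exp(m) = -1/3
Π_2 = ρ^(1/3) · m^(-1/3) · ℓ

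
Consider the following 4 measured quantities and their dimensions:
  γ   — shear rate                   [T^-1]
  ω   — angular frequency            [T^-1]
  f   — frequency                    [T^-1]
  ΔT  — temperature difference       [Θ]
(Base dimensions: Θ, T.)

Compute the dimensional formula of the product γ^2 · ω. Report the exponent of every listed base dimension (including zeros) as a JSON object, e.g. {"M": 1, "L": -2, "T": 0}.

Exponent matrix [Θ,T] × [γ,ω,f,ΔT]:
  Θ: [ 0  0  0  1]
  T: [-1 -1 -1  0]
  [Θ]: (2)·0+(1)·0 = 0
  [T]: (2)·-1+(1)·-1 = -3
⇒ T^-3

{"Θ": 0, "T": -3}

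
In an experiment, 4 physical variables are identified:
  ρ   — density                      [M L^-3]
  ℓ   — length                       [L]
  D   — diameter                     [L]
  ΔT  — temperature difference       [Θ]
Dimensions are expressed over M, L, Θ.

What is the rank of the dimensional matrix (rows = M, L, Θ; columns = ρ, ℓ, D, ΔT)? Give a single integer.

Dimensional matrix (M×L×Θ by ρ×ℓ×D×ΔT):
  M: [ 1  0  0  0]
  L: [-3  1  1  0]
  Θ: [ 0  0  0  1]
Row reduction gives pivot columns ρ,ℓ,ΔT; rank = 3

3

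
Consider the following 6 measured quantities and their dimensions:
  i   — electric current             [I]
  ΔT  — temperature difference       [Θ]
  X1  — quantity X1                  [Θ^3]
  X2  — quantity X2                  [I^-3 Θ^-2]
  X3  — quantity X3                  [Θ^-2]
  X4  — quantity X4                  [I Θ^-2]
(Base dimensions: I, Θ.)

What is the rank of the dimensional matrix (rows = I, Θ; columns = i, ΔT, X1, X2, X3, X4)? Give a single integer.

2

Dimensional matrix (I×Θ by i×ΔT×X1×X2×X3×X4):
  I: [ 1  0  0 -3  0  1]
  Θ: [ 0  1  3 -2 -2 -2]
RREF → pivots at {i,ΔT} ⇒ r = 2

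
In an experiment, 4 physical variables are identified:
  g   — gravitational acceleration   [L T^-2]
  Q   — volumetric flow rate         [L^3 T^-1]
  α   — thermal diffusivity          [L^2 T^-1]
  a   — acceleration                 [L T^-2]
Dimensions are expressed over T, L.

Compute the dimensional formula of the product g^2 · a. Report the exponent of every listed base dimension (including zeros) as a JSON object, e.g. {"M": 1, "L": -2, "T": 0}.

{"T": -6, "L": 3}

Exponent matrix [T,L] × [g,Q,α,a]:
  T: [-2 -1 -1 -2]
  L: [ 1  3  2  1]
  [T]: (2)·-2+(1)·-2 = -6
  [L]: (2)·1+(1)·1 = 3
⇒ T^-6 L^3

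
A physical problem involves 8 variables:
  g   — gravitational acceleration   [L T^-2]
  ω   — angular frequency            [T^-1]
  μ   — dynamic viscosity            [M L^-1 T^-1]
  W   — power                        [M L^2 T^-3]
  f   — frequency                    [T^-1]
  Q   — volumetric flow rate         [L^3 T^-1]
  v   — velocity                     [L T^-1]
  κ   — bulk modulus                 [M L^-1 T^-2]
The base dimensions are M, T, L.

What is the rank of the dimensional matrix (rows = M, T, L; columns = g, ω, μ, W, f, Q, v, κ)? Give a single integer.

3

Dimensional matrix (M×T×L by g×ω×μ×W×f×Q×v×κ):
  M: [ 0  0  1  1  0  0  0  1]
  T: [-2 -1 -1 -3 -1 -1 -1 -2]
  L: [ 1  0 -1  2  0  3  1 -1]
Row reduction gives pivot columns g,ω,μ; rank = 3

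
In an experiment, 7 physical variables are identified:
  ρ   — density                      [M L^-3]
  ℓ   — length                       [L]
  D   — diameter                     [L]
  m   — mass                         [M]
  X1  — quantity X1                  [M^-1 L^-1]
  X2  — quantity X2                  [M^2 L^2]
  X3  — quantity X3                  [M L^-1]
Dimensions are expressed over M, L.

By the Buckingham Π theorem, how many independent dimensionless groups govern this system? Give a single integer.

5

Write exponents as rows M,L / cols ρ,ℓ,D,m,X1,X2,X3:
  M: [ 1  0  0  1 -1  2  1]
  L: [-3  1  1  0 -1  2 -1]
Row reduction gives pivot columns ρ,ℓ; rank = 2
7 vars − rank 2 = 5 Π groups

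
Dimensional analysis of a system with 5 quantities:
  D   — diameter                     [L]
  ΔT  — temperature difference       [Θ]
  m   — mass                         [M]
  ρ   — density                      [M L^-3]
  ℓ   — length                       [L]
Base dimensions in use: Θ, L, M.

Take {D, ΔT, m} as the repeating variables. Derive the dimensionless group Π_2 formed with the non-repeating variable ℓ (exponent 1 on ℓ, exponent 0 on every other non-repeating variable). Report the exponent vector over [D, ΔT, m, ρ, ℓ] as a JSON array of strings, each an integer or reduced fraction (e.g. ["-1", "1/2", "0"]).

Dimensional matrix (Θ×L×M by D×ΔT×m×ρ×ℓ):
  Θ: [ 0  1  0  0  0]
  L: [ 1  0  0 -3  1]
  M: [ 0  0  1  1  0]
Row reduction gives pivot columns D,ΔT,m; rank = 3
Pivot set = {D,ΔT,m}, free = {ρ,ℓ}
RREF:
  r0: [   1    0    0   -3    1]
  r1: [   0    1    0    0    0]
  r2: [   0    0    1    1    0]
Fix exponent of ℓ at 1, ρ at 0; solve each RREF row for its pivot's exponent:
  r0: exp(D) + (1)·1 = 0 ⇒ exp(D) = -1
  r1: exp(ΔT) + (0)·1 = 0 ⇒ exp(ΔT) = 0
  r2: exp(m) + (0)·1 = 0 ⇒ exp(m) = 0
Π_2 = D^-1 · ℓ

["-1", "0", "0", "0", "1"]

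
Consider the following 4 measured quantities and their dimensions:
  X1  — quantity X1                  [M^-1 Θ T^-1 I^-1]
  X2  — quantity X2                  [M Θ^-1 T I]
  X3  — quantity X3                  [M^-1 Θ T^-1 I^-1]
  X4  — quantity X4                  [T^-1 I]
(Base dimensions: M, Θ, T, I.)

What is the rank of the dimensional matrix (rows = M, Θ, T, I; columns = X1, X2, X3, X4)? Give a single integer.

2

Write exponents as rows M,Θ,T,I / cols X1,X2,X3,X4:
  M: [-1  1 -1  0]
  Θ: [ 1 -1  1  0]
  T: [-1  1 -1 -1]
  I: [-1  1 -1  1]
Row reduction gives pivot columns X1,X4; rank = 2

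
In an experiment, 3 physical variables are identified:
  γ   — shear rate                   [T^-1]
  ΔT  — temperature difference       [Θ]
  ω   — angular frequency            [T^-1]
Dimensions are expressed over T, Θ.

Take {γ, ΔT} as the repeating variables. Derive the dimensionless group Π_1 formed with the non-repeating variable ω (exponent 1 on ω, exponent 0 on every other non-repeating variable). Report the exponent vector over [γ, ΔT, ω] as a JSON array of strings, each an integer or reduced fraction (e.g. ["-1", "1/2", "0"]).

Dimensional matrix (T×Θ by γ×ΔT×ω):
  T: [-1  0 -1]
  Θ: [ 0  1  0]
RREF → pivots at {γ,ΔT} ⇒ r = 2
Pivot set = {γ,ΔT}, free = {ω}
RREF:
  r0: [   1    0    1]
  r1: [   0    1    0]
Fix exponent of ω at 1; solve each RREF row for its pivot's exponent:
  r0: exp(γ) + (1)·1 = 0 ⇒ exp(γ) = -1
  r1: exp(ΔT) + (0)·1 = 0 ⇒ exp(ΔT) = 0
Π_1 = γ^-1 · ω

["-1", "0", "1"]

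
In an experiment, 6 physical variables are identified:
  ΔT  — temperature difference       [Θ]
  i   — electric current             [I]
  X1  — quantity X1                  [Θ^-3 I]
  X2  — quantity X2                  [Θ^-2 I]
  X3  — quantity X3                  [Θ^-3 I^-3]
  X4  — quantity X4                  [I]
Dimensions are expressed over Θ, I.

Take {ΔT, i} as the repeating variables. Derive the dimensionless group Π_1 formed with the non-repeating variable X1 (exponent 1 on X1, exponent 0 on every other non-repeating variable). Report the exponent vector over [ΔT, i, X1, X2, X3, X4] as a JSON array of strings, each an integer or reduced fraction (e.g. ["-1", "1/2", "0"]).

["3", "-1", "1", "0", "0", "0"]

Write exponents as rows Θ,I / cols ΔT,i,X1,X2,X3,X4:
  Θ: [ 1  0 -3 -2 -3  0]
  I: [ 0  1  1  1 -3  1]
RREF → pivots at {ΔT,i} ⇒ r = 2
Pivot set = {ΔT,i}, free = {X1,X2,X3,X4}
RREF:
  r0: [   1    0   -3   -2   -3    0]
  r1: [   0    1    1    1   -3    1]
Fix exponent of X1 at 1, X2 at 0, X3 at 0, X4 at 0; solve each RREF row for its pivot's exponent:
  r0: exp(ΔT) + (-3)·1 = 0 ⇒ exp(ΔT) = 3
  r1: exp(i) + (1)·1 = 0 ⇒ exp(i) = -1
Π_1 = ΔT^3 · i^-1 · X1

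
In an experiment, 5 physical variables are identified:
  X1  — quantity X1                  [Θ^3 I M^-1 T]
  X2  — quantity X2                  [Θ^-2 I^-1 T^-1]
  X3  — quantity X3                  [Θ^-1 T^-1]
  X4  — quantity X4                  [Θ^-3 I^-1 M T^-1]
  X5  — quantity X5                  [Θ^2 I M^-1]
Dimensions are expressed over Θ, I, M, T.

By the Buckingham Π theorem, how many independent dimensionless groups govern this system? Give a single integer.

Write exponents as rows Θ,I,M,T / cols X1,X2,X3,X4,X5:
  Θ: [ 3 -2 -1 -3  2]
  I: [ 1 -1  0 -1  1]
  M: [-1  0  0  1 -1]
  T: [ 1 -1 -1 -1  0]
Echelon form has 3 nonzero rows (pivots: X1,X2,X3)
Π count = n − r = 5 − 3 = 2

2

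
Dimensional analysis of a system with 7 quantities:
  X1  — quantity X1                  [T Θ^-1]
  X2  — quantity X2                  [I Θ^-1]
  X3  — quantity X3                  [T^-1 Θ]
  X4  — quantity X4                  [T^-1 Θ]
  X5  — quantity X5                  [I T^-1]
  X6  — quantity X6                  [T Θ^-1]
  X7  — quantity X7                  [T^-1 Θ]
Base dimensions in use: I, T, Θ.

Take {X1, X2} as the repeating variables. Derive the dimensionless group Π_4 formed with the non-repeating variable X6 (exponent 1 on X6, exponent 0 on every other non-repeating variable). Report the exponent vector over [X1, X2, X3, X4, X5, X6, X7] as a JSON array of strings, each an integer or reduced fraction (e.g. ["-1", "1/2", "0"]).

Exponent matrix [I,T,Θ] × [X1,X2,X3,X4,X5,X6,X7]:
  I: [ 0  1  0  0  1  0  0]
  T: [ 1  0 -1 -1 -1  1 -1]
  Θ: [-1 -1  1  1  0 -1  1]
Row reduction gives pivot columns X1,X2; rank = 2
Pivot set = {X1,X2}, free = {X3,X4,X5,X6,X7}
RREF:
  r0: [   1    0   -1   -1   -1    1   -1]
  r1: [   0    1    0    0    1    0    0]
  r2: [   0    0    0    0    0    0    0]
Fix exponent of X6 at 1, X3 at 0, X4 at 0, X5 at 0, X7 at 0; solve each RREF row for its pivot's exponent:
  r0: exp(X1) + (1)·1 = 0 ⇒ exp(X1) = -1
  r1: exp(X2) + (0)·1 = 0 ⇒ exp(X2) = 0
Π_4 = X1^-1 · X6

["-1", "0", "0", "0", "0", "1", "0"]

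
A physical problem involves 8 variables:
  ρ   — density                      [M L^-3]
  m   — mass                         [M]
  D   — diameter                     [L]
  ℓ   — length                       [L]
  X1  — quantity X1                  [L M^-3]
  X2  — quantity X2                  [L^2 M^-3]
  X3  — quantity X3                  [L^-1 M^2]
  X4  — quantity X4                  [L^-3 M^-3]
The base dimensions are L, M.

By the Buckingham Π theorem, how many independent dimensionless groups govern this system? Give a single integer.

6

Write exponents as rows L,M / cols ρ,m,D,ℓ,X1,X2,X3,X4:
  L: [-3  0  1  1  1  2 -1 -3]
  M: [ 1  1  0  0 -3 -3  2 -3]
Row reduction gives pivot columns ρ,m; rank = 2
n=8, r=2 ⇒ 6 dimensionless groups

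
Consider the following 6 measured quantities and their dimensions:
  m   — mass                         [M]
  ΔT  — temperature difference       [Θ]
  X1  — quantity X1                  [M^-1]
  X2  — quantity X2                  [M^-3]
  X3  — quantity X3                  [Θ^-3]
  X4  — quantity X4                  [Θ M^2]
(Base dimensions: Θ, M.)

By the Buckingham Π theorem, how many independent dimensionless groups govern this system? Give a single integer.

4

Write exponents as rows Θ,M / cols m,ΔT,X1,X2,X3,X4:
  Θ: [ 0  1  0  0 -3  1]
  M: [ 1  0 -1 -3  0  2]
Echelon form has 2 nonzero rows (pivots: m,ΔT)
n=6, r=2 ⇒ 4 dimensionless groups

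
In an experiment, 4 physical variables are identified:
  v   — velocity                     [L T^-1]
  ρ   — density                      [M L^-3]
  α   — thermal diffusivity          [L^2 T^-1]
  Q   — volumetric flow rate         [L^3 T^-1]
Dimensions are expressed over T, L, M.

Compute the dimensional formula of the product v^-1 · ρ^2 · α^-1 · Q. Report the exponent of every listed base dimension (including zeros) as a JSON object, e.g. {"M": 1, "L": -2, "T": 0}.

{"T": 1, "L": -6, "M": 2}

Dimensional matrix (T×L×M by v×ρ×α×Q):
  T: [-1  0 -1 -1]
  L: [ 1 -3  2  3]
  M: [ 0  1  0  0]
  [T]: (-1)·-1+(2)·0+(-1)·-1+(1)·-1 = 1
  [L]: (-1)·1+(2)·-3+(-1)·2+(1)·3 = -6
  [M]: (-1)·0+(2)·1+(-1)·0+(1)·0 = 2
⇒ T L^-6 M^2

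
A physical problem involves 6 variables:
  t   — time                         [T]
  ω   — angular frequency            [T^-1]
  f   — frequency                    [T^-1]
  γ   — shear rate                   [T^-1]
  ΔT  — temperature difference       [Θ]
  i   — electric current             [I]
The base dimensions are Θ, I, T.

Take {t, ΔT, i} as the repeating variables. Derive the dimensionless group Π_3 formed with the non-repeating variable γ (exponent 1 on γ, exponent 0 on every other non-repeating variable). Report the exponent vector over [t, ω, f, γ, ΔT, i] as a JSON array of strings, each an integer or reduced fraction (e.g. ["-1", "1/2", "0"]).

Dimensional matrix (Θ×I×T by t×ω×f×γ×ΔT×i):
  Θ: [ 0  0  0  0  1  0]
  I: [ 0  0  0  0  0  1]
  T: [ 1 -1 -1 -1  0  0]
Echelon form has 3 nonzero rows (pivots: t,ΔT,i)
Repeat: t,ΔT,i; free: ω,f,γ
RREF:
  r0: [   1   -1   -1   -1    0    0]
  r1: [   0    0    0    0    1    0]
  r2: [   0    0    0    0    0    1]
Fix exponent of γ at 1, ω at 0, f at 0; solve each RREF row for its pivot's exponent:
  r0: exp(t) + (-1)·1 = 0 ⇒ exp(t) = 1
  r1: exp(ΔT) + (0)·1 = 0 ⇒ exp(ΔT) = 0
  r2: exp(i) + (0)·1 = 0 ⇒ exp(i) = 0
Π_3 = t · γ

["1", "0", "0", "1", "0", "0"]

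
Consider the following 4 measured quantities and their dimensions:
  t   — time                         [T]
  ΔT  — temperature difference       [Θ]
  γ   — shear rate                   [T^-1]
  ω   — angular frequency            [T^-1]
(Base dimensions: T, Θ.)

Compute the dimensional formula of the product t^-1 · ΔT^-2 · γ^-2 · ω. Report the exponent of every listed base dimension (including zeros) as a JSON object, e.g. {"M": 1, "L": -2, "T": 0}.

Exponent matrix [T,Θ] × [t,ΔT,γ,ω]:
  T: [ 1  0 -1 -1]
  Θ: [ 0  1  0  0]
  [T]: (-1)·1+(-2)·0+(-2)·-1+(1)·-1 = 0
  [Θ]: (-1)·0+(-2)·1+(-2)·0+(1)·0 = -2
⇒ Θ^-2

{"T": 0, "Θ": -2}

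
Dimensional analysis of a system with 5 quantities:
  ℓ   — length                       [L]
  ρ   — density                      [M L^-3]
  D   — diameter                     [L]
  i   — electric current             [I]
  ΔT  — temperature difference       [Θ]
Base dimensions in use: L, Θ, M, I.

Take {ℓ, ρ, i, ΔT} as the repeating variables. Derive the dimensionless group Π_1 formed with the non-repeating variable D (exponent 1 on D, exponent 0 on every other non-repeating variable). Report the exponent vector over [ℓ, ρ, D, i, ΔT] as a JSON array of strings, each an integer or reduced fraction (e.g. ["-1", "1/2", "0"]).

["-1", "0", "1", "0", "0"]

Write exponents as rows L,Θ,M,I / cols ℓ,ρ,D,i,ΔT:
  L: [ 1 -3  1  0  0]
  Θ: [ 0  0  0  0  1]
  M: [ 0  1  0  0  0]
  I: [ 0  0  0  1  0]
Echelon form has 4 nonzero rows (pivots: ℓ,ρ,i,ΔT)
Pivot set = {ℓ,ρ,i,ΔT}, free = {D}
RREF:
  r0: [   1    0    1    0    0]
  r1: [   0    1    0    0    0]
  r2: [   0    0    0    1    0]
  r3: [   0    0    0    0    1]
Fix exponent of D at 1; solve each RREF row for its pivot's exponent:
  r0: exp(ℓ) + (1)·1 = 0 ⇒ exp(ℓ) = -1
  r1: exp(ρ) + (0)·1 = 0 ⇒ exp(ρ) = 0
  r2: exp(i) + (0)·1 = 0 ⇒ exp(i) = 0
  r3: exp(ΔT) + (0)·1 = 0 ⇒ exp(ΔT) = 0
Π_1 = ℓ^-1 · D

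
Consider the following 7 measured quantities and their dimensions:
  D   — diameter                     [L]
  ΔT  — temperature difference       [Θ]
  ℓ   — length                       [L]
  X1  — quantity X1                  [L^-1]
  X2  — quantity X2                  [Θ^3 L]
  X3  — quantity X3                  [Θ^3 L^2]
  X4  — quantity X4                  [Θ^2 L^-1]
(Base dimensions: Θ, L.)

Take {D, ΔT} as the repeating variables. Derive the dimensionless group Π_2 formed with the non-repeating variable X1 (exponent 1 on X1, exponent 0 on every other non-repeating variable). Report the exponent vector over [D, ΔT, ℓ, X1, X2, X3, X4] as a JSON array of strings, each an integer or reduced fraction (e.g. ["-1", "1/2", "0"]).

["1", "0", "0", "1", "0", "0", "0"]

Write exponents as rows Θ,L / cols D,ΔT,ℓ,X1,X2,X3,X4:
  Θ: [ 0  1  0  0  3  3  2]
  L: [ 1  0  1 -1  1  2 -1]
Row reduction gives pivot columns D,ΔT; rank = 2
Repeat: D,ΔT; free: ℓ,X1,X2,X3,X4
RREF:
  r0: [   1    0    1   -1    1    2   -1]
  r1: [   0    1    0    0    3    3    2]
Fix exponent of X1 at 1, ℓ at 0, X2 at 0, X3 at 0, X4 at 0; solve each RREF row for its pivot's exponent:
  r0: exp(D) + (-1)·1 = 0 ⇒ exp(D) = 1
  r1: exp(ΔT) + (0)·1 = 0 ⇒ exp(ΔT) = 0
Π_2 = D · X1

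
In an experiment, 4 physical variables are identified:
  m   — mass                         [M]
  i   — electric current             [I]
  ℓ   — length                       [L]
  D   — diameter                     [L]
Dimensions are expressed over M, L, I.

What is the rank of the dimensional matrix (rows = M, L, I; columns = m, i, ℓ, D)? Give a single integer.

Write exponents as rows M,L,I / cols m,i,ℓ,D:
  M: [ 1  0  0  0]
  L: [ 0  0  1  1]
  I: [ 0  1  0  0]
Echelon form has 3 nonzero rows (pivots: m,i,ℓ)

3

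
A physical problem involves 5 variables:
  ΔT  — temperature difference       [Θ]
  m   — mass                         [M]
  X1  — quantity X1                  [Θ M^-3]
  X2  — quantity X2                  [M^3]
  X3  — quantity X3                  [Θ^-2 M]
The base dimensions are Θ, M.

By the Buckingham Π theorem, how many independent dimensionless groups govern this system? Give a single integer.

Write exponents as rows Θ,M / cols ΔT,m,X1,X2,X3:
  Θ: [ 1  0  1  0 -2]
  M: [ 0  1 -3  3  1]
Echelon form has 2 nonzero rows (pivots: ΔT,m)
n=5, r=2 ⇒ 3 dimensionless groups

3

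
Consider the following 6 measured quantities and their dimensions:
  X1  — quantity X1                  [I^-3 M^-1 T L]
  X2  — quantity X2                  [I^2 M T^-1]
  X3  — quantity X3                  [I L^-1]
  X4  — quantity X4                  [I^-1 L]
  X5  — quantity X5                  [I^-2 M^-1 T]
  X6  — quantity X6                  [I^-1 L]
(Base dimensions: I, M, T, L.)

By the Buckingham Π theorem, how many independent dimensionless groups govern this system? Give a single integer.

4

Exponent matrix [I,M,T,L] × [X1,X2,X3,X4,X5,X6]:
  I: [-3  2  1 -1 -2 -1]
  M: [-1  1  0  0 -1  0]
  T: [ 1 -1  0  0  1  0]
  L: [ 1  0 -1  1  0  1]
RREF → pivots at {X1,X2} ⇒ r = 2
n=6, r=2 ⇒ 4 dimensionless groups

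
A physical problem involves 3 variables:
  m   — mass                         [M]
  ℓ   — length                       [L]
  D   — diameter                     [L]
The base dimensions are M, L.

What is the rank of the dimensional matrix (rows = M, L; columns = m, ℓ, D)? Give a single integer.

Write exponents as rows M,L / cols m,ℓ,D:
  M: [ 1  0  0]
  L: [ 0  1  1]
Echelon form has 2 nonzero rows (pivots: m,ℓ)

2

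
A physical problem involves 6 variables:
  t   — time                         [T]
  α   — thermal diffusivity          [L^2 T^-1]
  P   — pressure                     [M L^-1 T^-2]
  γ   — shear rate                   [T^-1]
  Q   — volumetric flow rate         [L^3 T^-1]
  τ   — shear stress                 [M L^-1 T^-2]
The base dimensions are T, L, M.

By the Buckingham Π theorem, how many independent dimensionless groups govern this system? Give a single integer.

3

Write exponents as rows T,L,M / cols t,α,P,γ,Q,τ:
  T: [ 1 -1 -2 -1 -1 -2]
  L: [ 0  2 -1  0  3 -1]
  M: [ 0  0  1  0  0  1]
Echelon form has 3 nonzero rows (pivots: t,α,P)
6 vars − rank 3 = 3 Π groups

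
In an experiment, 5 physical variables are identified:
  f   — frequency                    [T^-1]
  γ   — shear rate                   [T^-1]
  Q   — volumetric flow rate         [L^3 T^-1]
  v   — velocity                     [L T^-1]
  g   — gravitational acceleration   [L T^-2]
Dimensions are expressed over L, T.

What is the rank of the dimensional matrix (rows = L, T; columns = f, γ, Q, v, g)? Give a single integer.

2

Dimensional matrix (L×T by f×γ×Q×v×g):
  L: [ 0  0  3  1  1]
  T: [-1 -1 -1 -1 -2]
Echelon form has 2 nonzero rows (pivots: f,Q)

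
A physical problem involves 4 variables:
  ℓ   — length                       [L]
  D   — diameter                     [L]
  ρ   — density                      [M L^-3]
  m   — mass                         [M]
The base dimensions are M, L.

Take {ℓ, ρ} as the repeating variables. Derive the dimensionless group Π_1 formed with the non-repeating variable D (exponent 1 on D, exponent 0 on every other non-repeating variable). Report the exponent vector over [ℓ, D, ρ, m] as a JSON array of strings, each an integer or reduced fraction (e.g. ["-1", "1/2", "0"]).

Write exponents as rows M,L / cols ℓ,D,ρ,m:
  M: [ 0  0  1  1]
  L: [ 1  1 -3  0]
Echelon form has 2 nonzero rows (pivots: ℓ,ρ)
Repeat: ℓ,ρ; free: D,m
RREF:
  r0: [   1    1    0    3]
  r1: [   0    0    1    1]
Fix exponent of D at 1, m at 0; solve each RREF row for its pivot's exponent:
  r0: exp(ℓ) + (1)·1 = 0 ⇒ exp(ℓ) = -1
  r1: exp(ρ) + (0)·1 = 0 ⇒ exp(ρ) = 0
Π_1 = ℓ^-1 · D

["-1", "1", "0", "0"]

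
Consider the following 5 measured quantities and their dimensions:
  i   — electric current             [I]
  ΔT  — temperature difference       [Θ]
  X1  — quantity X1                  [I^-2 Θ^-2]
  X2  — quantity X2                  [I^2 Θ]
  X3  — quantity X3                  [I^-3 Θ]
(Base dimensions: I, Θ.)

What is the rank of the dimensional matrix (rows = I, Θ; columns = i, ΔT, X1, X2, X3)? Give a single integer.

Exponent matrix [I,Θ] × [i,ΔT,X1,X2,X3]:
  I: [ 1  0 -2  2 -3]
  Θ: [ 0  1 -2  1  1]
RREF → pivots at {i,ΔT} ⇒ r = 2

2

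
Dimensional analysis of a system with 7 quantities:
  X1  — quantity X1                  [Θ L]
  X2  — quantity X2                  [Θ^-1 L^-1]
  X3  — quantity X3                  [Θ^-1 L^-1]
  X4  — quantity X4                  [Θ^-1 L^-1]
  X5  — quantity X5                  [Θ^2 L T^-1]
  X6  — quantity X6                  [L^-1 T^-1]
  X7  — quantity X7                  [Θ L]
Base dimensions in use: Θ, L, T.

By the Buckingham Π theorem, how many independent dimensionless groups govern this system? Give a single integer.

Exponent matrix [Θ,L,T] × [X1,X2,X3,X4,X5,X6,X7]:
  Θ: [ 1 -1 -1 -1  2  0  1]
  L: [ 1 -1 -1 -1  1 -1  1]
  T: [ 0  0  0  0 -1 -1  0]
Row reduction gives pivot columns X1,X5; rank = 2
n=7, r=2 ⇒ 5 dimensionless groups

5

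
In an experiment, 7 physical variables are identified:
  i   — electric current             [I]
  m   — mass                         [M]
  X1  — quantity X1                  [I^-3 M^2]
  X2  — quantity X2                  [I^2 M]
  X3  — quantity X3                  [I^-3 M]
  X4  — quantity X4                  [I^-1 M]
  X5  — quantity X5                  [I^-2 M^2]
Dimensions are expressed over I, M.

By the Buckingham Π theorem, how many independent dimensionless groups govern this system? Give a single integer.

Write exponents as rows I,M / cols i,m,X1,X2,X3,X4,X5:
  I: [ 1  0 -3  2 -3 -1 -2]
  M: [ 0  1  2  1  1  1  2]
Row reduction gives pivot columns i,m; rank = 2
Π count = n − r = 7 − 2 = 5

5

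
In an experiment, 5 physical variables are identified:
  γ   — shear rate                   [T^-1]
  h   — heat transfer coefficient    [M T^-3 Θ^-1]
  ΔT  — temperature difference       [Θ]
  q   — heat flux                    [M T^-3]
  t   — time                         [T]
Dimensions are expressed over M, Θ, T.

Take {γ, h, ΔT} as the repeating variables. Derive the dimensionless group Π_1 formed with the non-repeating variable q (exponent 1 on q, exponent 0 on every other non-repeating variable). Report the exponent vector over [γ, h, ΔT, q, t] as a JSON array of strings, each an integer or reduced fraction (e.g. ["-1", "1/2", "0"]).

["0", "-1", "-1", "1", "0"]

Exponent matrix [M,Θ,T] × [γ,h,ΔT,q,t]:
  M: [ 0  1  0  1  0]
  Θ: [ 0 -1  1  0  0]
  T: [-1 -3  0 -3  1]
Echelon form has 3 nonzero rows (pivots: γ,h,ΔT)
Repeat: γ,h,ΔT; free: q,t
RREF:
  r0: [   1    0    0    0   -1]
  r1: [   0    1    0    1    0]
  r2: [   0    0    1    1    0]
Fix exponent of q at 1, t at 0; solve each RREF row for its pivot's exponent:
  r0: exp(γ) + (0)·1 = 0 ⇒ exp(γ) = 0
  r1: exp(h) + (1)·1 = 0 ⇒ exp(h) = -1
  r2: exp(ΔT) + (1)·1 = 0 ⇒ exp(ΔT) = -1
Π_1 = h^-1 · ΔT^-1 · q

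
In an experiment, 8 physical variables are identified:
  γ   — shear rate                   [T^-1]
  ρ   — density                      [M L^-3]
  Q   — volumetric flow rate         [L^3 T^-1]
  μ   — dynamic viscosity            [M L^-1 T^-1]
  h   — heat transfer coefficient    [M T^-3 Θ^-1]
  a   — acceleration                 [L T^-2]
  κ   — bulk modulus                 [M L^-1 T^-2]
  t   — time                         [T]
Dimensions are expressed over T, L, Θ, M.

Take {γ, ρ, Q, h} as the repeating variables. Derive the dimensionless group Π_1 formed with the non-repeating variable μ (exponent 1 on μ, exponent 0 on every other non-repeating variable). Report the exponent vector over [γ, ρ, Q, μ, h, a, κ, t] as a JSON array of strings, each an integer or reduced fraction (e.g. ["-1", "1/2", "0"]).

Write exponents as rows T,L,Θ,M / cols γ,ρ,Q,μ,h,a,κ,t:
  T: [-1  0 -1 -1 -3 -2 -2  1]
  L: [ 0 -3  3 -1  0  1 -1  0]
  Θ: [ 0  0  0  0 -1  0  0  0]
  M: [ 0  1  0  1  1  0  1  0]
Echelon form has 4 nonzero rows (pivots: γ,ρ,Q,h)
Repeat: γ,ρ,Q,h; free: μ,a,κ,t
RREF:
  r0: [   1    0    0  1/3    0  5/3  4/3   -1]
  r1: [   0    1    0    1    0    0    1    0]
  r2: [   0    0    1  2/3    0  1/3  2/3    0]
  r3: [   0    0    0    0    1    0    0    0]
Fix exponent of μ at 1, a at 0, κ at 0, t at 0; solve each RREF row for its pivot's exponent:
  r0: exp(γ) + (1/3)·1 = 0 ⇒ exp(γ) = -1/3
  r1: exp(ρ) + (1)·1 = 0 ⇒ exp(ρ) = -1
  r2: exp(Q) + (2/3)·1 = 0 ⇒ exp(Q) = -2/3
  r3: exp(h) + (0)·1 = 0 ⇒ exp(h) = 0
Π_1 = γ^(-1/3) · ρ^-1 · Q^(-2/3) · μ

["-1/3", "-1", "-2/3", "1", "0", "0", "0", "0"]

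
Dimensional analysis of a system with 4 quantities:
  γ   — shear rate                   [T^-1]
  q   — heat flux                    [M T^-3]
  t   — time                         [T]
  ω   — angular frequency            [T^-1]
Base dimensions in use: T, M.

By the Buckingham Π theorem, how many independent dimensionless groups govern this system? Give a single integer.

2

Write exponents as rows T,M / cols γ,q,t,ω:
  T: [-1 -3  1 -1]
  M: [ 0  1  0  0]
Row reduction gives pivot columns γ,q; rank = 2
4 vars − rank 2 = 2 Π groups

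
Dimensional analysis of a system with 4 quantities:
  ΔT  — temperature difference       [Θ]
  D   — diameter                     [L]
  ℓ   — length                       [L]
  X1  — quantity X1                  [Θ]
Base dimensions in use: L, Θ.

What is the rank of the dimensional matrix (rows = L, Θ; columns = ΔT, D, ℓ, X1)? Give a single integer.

Dimensional matrix (L×Θ by ΔT×D×ℓ×X1):
  L: [ 0  1  1  0]
  Θ: [ 1  0  0  1]
RREF → pivots at {ΔT,D} ⇒ r = 2

2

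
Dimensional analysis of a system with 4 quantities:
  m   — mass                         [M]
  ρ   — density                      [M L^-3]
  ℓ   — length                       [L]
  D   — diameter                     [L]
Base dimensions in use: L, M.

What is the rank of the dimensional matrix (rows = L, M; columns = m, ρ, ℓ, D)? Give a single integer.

Exponent matrix [L,M] × [m,ρ,ℓ,D]:
  L: [ 0 -3  1  1]
  M: [ 1  1  0  0]
Row reduction gives pivot columns m,ρ; rank = 2

2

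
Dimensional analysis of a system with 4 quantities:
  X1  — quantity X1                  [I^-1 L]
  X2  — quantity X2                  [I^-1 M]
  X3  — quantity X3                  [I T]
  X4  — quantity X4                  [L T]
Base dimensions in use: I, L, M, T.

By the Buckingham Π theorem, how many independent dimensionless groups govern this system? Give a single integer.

1

Write exponents as rows I,L,M,T / cols X1,X2,X3,X4:
  I: [-1 -1  1  0]
  L: [ 1  0  0  1]
  M: [ 0  1  0  0]
  T: [ 0  0  1  1]
RREF → pivots at {X1,X2,X3} ⇒ r = 3
4 vars − rank 3 = 1 Π group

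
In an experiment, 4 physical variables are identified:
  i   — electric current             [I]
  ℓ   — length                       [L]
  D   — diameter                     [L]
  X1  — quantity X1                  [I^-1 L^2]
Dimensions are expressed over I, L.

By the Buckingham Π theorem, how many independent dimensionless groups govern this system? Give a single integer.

2

Exponent matrix [I,L] × [i,ℓ,D,X1]:
  I: [ 1  0  0 -1]
  L: [ 0  1  1  2]
RREF → pivots at {i,ℓ} ⇒ r = 2
4 vars − rank 2 = 2 Π groups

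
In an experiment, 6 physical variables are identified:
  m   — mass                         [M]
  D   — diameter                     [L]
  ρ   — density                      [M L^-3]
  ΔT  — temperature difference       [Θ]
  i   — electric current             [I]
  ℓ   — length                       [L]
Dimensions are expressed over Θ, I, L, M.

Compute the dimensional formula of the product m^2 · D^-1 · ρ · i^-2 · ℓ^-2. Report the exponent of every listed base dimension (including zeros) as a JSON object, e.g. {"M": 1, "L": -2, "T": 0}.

Exponent matrix [Θ,I,L,M] × [m,D,ρ,ΔT,i,ℓ]:
  Θ: [ 0  0  0  1  0  0]
  I: [ 0  0  0  0  1  0]
  L: [ 0  1 -3  0  0  1]
  M: [ 1  0  1  0  0  0]
  [Θ]: (2)·0+(-1)·0+(1)·0+(-2)·0+(-2)·0 = 0
  [I]: (2)·0+(-1)·0+(1)·0+(-2)·1+(-2)·0 = -2
  [L]: (2)·0+(-1)·1+(1)·-3+(-2)·0+(-2)·1 = -6
  [M]: (2)·1+(-1)·0+(1)·1+(-2)·0+(-2)·0 = 3
⇒ I^-2 L^-6 M^3

{"Θ": 0, "I": -2, "L": -6, "M": 3}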